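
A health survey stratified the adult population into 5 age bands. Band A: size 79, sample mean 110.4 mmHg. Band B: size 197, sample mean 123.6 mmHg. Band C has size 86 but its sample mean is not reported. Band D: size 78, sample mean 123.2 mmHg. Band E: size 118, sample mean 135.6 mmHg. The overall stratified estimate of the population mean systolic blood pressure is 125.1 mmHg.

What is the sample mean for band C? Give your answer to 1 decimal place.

Σ Nₕx̄ₕ = N·μ, so 86·x̄_C = 558·125.1 − (79·110.4 + 197·123.6 + 78·123.2 + 118·135.6).
= 69805.8 − 58681.2 = 11124.6.
x̄_C = 11124.6 / 86 = 129.356... → 129.4.

129.4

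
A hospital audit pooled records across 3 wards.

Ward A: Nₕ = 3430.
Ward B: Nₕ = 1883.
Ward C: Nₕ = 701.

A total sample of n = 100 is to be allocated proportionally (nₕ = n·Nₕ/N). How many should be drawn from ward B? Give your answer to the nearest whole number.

N = 3430 + 1883 + 701 = 6014.
n_B = 100·1883/6014 = 31.310... → 31.

31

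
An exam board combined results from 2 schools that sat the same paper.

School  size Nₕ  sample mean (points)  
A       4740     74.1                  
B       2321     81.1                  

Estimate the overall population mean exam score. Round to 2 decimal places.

76.40

N = 7061; weights Wₕ = Nₕ/N = (0.6713, 0.3287).
x̄_st = Σ Wₕ·x̄ₕ = 0.6713·74.1 + 0.3287·81.1 ≈ 76.4009...
→ 76.40.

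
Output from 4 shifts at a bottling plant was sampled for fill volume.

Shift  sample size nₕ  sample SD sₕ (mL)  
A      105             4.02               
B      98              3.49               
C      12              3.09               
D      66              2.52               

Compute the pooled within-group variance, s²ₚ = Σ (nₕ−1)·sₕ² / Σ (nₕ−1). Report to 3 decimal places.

12.202

A: (105−1)·4.02² = 104·16.1604 = 1680.6816
B: (98−1)·3.49² = 97·12.1801 = 1181.4697
C: (12−1)·3.09² = 11·9.5481 = 105.0291
D: (66−1)·2.52² = 65·6.3504 = 412.776
Numerator = 3379.9564; denominator = Σ(nₕ−1) = 277.
s²ₚ = 3379.9564/277 = 12.20201... → 12.202.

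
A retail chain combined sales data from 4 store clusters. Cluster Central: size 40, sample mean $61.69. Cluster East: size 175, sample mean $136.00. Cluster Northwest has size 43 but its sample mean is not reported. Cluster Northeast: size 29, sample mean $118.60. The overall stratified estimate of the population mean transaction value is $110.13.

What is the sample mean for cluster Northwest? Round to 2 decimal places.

N = 40 + 175 + 43 + 29 = 287.
Overall total = μ·N = 110.13·287 = 31607.31.
Subtract the known strata: 40·61.69 + 175·136.00 + 29·118.60 = 29707.
Remaining total for cluster Northwest: 31607.31 − 29707 = 1900.31.
Divide by its size: 1900.31 / 43 = 44.1933... → 44.19.

44.19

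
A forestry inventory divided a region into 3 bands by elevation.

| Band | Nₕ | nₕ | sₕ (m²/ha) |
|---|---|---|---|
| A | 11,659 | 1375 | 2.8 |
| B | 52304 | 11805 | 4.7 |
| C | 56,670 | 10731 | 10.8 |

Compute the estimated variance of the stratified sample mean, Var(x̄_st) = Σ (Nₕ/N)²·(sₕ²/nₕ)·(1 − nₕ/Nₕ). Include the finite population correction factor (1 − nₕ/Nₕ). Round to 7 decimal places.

0.0022639

N = 120633. Term for each stratum: Wₕ²sₕ²/nₕ·(1−nₕ/Nₕ).
Var(x̄_st) = 0.0000469791 + 0.0002723809 + 0.0019445083 = 0.0022638683 → 0.0022639.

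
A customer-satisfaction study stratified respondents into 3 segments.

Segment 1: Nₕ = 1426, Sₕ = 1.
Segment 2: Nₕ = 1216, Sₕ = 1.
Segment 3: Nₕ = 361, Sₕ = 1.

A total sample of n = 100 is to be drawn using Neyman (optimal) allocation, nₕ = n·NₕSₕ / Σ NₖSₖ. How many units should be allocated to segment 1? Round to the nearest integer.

1: NₕSₕ = 1426·1 = 1426
2: NₕSₕ = 1216·1 = 1216
3: NₕSₕ = 361·1 = 361
Σ NₕSₕ = 3003.
n_1 = 100·1426/3003 = 47.486... → 47.

47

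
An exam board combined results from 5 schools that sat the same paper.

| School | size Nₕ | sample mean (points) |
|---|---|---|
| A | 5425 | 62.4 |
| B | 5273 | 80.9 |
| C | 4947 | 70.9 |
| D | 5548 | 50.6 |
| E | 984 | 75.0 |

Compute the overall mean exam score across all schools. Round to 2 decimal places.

x̄_st = (Σ Nₕx̄ₕ) / (Σ Nₕ) = (5425·62.4 + 5273·80.9 + 4947·70.9 + 5548·50.6 + 984·75.0) / 22177
= 1470376.8 / 22177 = 66.3019... → 66.30.

66.30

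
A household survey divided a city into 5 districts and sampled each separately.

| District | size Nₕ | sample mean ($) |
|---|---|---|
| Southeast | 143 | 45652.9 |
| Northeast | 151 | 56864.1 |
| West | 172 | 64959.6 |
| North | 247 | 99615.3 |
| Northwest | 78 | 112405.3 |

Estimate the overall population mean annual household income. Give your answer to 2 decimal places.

75424.13

N = 791; weights Wₕ = Nₕ/N = (0.1808, 0.1909, 0.2174, 0.3123, 0.0986).
x̄_st = Σ Wₕ·x̄ₕ = 0.1808·45652.9 + 0.1909·56864.1 + 0.2174·64959.6 + 0.3123·99615.3 + 0.0986·112405.3 ≈ 75424.1308...
→ 75424.13.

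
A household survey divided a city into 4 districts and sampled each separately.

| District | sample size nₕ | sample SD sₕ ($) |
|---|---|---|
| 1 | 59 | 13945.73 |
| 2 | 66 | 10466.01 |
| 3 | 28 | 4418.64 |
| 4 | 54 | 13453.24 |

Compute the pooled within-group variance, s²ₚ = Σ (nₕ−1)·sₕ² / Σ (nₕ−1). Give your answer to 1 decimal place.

140490520.5

1: (59−1)·13945.73² = 58·194483385.2329 = 11280036343.5082
2: (66−1)·10466.01² = 65·109537365.3201 = 7119928745.8065
3: (28−1)·4418.64² = 27·19524379.4496 = 527158245.1392
4: (54−1)·13453.24² = 53·180989666.4976 = 9592452324.3728
Numerator = 28519575658.8267; denominator = Σ(nₕ−1) = 203.
s²ₚ = 28519575658.8267/203 = 140490520.487... → 140490520.5.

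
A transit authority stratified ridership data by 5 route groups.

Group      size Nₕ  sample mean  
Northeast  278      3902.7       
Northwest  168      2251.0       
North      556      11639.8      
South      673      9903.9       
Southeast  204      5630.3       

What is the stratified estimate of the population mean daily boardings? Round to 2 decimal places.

x̄_st = (Σ Nₕx̄ₕ) / (Σ Nₕ) = (278·3902.7 + 168·2251.0 + 556·11639.8 + 673·9903.9 + 204·5630.3) / 1879
= 15748753.3 / 1879 = 8381.4547... → 8381.45.

8381.45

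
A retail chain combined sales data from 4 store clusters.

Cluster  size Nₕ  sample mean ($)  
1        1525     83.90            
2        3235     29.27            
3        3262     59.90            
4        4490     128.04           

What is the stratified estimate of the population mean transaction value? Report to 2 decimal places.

N = 1525 + 3235 + 3262 + 4490 = 12512.
Overall mean = Σ (Nₕ/N)·x̄ₕ — weight by population share, not a simple average.
Σ Nₕx̄ₕ = 1525·83.90 + 3235·29.27 + 3262·59.90 + 4490·128.04 = 127947.5 + 94688.45 + 195393.8 + 574899.6 = 992929.35.
Divide by N: 992929.35 / 12512 = 79.3582... → 79.36.

79.36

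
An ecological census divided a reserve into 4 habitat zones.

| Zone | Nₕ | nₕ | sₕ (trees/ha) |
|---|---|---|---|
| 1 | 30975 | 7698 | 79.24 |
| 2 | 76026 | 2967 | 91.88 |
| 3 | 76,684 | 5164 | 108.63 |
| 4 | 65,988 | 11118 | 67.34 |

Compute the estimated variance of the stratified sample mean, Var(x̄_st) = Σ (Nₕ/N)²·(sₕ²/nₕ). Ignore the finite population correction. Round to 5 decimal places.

0.52043

N = 249673; Wₕ = Nₕ/N.
zone 1: (30975/249673)²·79.24²/7698 = 0.01255424
zone 2: (76026/249673)²·91.88²/2967 = 0.26381868
zone 3: (76684/249673)²·108.63²/5164 = 0.21556571
zone 4: (65988/249673)²·67.34²/11118 = 0.02849091
Sum = 0.52042955 → 0.52043.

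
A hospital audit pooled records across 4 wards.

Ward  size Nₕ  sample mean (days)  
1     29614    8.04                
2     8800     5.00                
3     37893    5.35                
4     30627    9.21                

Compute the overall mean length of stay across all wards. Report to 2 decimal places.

N = 29614 + 8800 + 37893 + 30627 = 106934.
Overall mean = Σ (Nₕ/N)·x̄ₕ — weight by population share, not a simple average.
Σ Nₕx̄ₕ = 29614·8.04 + 8800·5.00 + 37893·5.35 + 30627·9.21 = 238096.56 + 44000 + 202727.55 + 282074.67 = 766898.78.
Divide by N: 766898.78 / 106934 = 7.1717... → 7.17.

7.17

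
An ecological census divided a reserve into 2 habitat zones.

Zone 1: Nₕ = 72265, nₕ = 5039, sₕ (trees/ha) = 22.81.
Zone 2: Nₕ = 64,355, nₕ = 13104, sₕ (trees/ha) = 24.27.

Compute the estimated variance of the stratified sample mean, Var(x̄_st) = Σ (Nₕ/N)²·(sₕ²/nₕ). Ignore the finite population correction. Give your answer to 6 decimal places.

0.038863

N = 136620; Wₕ = Nₕ/N.
zone 1: (72265/136620)²·22.81²/5039 = 0.028889077
zone 2: (64355/136620)²·24.27²/13104 = 0.009974054
Sum = 0.038863130 → 0.038863.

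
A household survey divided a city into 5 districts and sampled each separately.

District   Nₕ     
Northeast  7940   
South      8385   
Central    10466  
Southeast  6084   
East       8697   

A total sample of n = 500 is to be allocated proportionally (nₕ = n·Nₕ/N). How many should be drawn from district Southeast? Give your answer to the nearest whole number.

N = 7940 + 8385 + 10466 + 6084 + 8697 = 41572.
n_Southeast = 500·6084/41572 = 73.174... → 73.

73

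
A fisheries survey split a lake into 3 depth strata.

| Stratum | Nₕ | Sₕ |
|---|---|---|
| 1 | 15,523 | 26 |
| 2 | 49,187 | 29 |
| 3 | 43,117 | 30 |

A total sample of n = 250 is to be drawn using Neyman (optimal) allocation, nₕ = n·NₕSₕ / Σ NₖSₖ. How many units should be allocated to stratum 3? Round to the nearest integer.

Σ NₕSₕ = 15523·26 + 49187·29 + 43117·30 = 3123531.
Share for 3: 1293510/3123531 = 0.41412.
n_3 = 250 × 0.41412 = 103.529... → 104.

104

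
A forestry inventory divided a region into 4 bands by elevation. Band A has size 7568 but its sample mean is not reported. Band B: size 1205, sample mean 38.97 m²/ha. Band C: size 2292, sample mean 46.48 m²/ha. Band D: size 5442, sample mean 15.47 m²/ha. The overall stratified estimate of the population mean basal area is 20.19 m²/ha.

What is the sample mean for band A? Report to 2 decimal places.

12.63

Σ Nₕx̄ₕ = N·μ, so 7568·x̄_A = 16507·20.19 − (1205·38.97 + 2292·46.48 + 5442·15.47).
= 333276.33 − 237678.75 = 95597.58.
x̄_A = 95597.58 / 7568 = 12.6318... → 12.63.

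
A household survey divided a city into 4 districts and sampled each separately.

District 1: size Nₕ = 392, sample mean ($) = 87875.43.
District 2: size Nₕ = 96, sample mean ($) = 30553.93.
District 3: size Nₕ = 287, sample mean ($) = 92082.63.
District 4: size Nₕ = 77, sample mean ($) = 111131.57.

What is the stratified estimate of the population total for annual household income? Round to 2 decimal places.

1: 392·87875.43 = 34447168.56
2: 96·30553.93 = 2933177.28
3: 287·92082.63 = 26427714.81
4: 77·111131.57 = 8557130.89
τ̂ = Σ Nₕx̄ₕ = 72365191.54.

72365191.54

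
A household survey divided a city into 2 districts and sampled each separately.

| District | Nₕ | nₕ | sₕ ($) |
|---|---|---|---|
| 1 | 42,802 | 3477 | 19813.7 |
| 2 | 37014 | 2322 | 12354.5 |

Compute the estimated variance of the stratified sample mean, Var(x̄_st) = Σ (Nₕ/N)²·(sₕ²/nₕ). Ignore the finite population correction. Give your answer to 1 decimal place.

N = 79816; Wₕ = Nₕ/N.
district 1: (42802/79816)²·19813.7²/3477 = 32469.4313
district 2: (37014/79816)²·12354.5²/2322 = 14136.4465
Sum = 46605.8779 → 46605.9.

46605.9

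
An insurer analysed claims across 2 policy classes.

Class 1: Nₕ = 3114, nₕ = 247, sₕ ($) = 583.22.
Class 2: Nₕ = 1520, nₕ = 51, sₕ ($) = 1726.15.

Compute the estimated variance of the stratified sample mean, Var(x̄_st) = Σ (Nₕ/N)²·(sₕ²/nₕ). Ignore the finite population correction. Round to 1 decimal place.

N = 4634; Wₕ = Nₕ/N.
class 1: (3114/4634)²·583.22²/247 = 621.8606
class 2: (1520/4634)²·1726.15²/51 = 6285.8209
Sum = 6907.6815 → 6907.7.

6907.7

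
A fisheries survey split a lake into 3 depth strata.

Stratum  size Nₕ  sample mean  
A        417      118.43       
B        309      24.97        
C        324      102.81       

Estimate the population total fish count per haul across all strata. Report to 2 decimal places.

A: 417·118.43 = 49385.31
B: 309·24.97 = 7715.73
C: 324·102.81 = 33310.44
τ̂ = Σ Nₕx̄ₕ = 90411.48.

90411.48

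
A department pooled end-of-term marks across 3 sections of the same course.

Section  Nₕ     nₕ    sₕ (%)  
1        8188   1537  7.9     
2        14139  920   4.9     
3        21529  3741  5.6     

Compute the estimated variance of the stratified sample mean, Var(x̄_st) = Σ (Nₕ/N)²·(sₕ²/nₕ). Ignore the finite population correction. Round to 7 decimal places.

0.0061481

N = 43856; Wₕ = Nₕ/N.
section 1: (8188/43856)²·7.9²/1537 = 0.0014153959
section 2: (14139/43856)²·4.9²/920 = 0.0027125871
section 3: (21529/43856)²·5.6²/3741 = 0.0020201240
Sum = 0.0061481070 → 0.0061481.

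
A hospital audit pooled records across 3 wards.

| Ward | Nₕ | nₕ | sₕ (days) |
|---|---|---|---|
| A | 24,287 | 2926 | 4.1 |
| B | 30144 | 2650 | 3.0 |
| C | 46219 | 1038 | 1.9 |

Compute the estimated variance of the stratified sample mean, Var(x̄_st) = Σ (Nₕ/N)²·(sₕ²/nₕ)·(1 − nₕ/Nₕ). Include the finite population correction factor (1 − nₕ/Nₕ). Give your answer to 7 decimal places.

N = 100650; Wₕ = Nₕ/N.
ward A: (24287/100650)²·4.1²/2926·(1 − 2926/24287) = 0.0002942126
ward B: (30144/100650)²·3.0²/2650·(1 − 2650/30144) = 0.0002778484
ward C: (46219/100650)²·1.9²/1038·(1 − 1038/46219) = 0.0007169002
Sum = 0.0012889612 → 0.0012890.

0.0012890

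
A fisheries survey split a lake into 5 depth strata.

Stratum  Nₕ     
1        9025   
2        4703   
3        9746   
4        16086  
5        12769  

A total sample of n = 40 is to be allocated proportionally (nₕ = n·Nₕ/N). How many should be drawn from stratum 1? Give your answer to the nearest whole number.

N = 9025 + 4703 + 9746 + 16086 + 12769 = 52329.
n_1 = 40·9025/52329 = 6.899... → 7.

7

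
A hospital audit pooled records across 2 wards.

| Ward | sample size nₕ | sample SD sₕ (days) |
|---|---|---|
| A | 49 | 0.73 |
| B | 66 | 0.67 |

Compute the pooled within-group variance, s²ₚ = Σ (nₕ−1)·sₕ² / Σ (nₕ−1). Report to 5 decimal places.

0.48458

Degrees of freedom: 48 + 65 = 113.
Σ(nₕ−1)sₕ² = 48·0.5329 + 65·0.4489 = 54.7577.
s²ₚ = 54.7577 / 113 = 0.4845814... → 0.48458.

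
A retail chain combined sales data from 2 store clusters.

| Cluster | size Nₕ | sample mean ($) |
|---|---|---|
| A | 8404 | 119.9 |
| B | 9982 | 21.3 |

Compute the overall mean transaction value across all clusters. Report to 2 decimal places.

66.37

x̄_st = (Σ Nₕx̄ₕ) / (Σ Nₕ) = (8404·119.9 + 9982·21.3) / 18386
= 1220256.2 / 18386 = 66.3688... → 66.37.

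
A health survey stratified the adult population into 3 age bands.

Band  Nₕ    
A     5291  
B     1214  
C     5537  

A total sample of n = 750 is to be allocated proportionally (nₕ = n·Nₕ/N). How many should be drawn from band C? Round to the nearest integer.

N = 5291 + 1214 + 5537 = 12042.
n_C = 750·5537/12042 = 344.856... → 345.

345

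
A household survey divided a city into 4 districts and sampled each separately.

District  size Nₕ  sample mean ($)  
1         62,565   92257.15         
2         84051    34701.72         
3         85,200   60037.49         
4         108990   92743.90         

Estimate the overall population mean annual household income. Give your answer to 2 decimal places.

N = 62565 + 84051 + 85200 + 108990 = 340806.
The stratified mean weights each stratum mean by its population share Nₕ/N.
Σ Nₕx̄ₕ = 62565·92257.15 + 84051·34701.72 + 85200·60037.49 + 108990·92743.90 = 5772068589.75 + 2916714267.72 + 5115194148 + 10108157661 = 23912134666.47.
Divide by N: 23912134666.47 / 340806 = 70163.4791... → 70163.48.

70163.48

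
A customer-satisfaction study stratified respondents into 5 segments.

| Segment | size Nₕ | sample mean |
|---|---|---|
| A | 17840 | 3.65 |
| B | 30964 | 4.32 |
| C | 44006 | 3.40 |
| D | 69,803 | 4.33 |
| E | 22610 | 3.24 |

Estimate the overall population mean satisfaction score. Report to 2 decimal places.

x̄_st = (Σ Nₕx̄ₕ) / (Σ Nₕ) = (17840·3.65 + 30964·4.32 + 44006·3.40 + 69803·4.33 + 22610·3.24) / 185223
= 724004.27 / 185223 = 3.9088... → 3.91.

3.91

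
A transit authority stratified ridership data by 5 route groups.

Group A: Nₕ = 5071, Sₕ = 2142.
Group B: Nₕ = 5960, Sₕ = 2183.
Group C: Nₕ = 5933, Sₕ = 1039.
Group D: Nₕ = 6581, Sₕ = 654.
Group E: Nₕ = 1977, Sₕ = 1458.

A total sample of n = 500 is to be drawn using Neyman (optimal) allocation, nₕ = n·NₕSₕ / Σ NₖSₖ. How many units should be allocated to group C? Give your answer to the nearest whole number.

83

A: NₕSₕ = 5071·2142 = 10862082
B: NₕSₕ = 5960·2183 = 13010680
C: NₕSₕ = 5933·1039 = 6164387
D: NₕSₕ = 6581·654 = 4303974
E: NₕSₕ = 1977·1458 = 2882466
Σ NₕSₕ = 37223589.
n_C = 500·6164387/37223589 = 82.802... → 83.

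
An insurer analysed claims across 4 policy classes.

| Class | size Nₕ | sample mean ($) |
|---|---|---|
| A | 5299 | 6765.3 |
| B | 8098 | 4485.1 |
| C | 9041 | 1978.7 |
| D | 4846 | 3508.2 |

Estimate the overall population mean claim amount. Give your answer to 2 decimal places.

N = 27284; weights Wₕ = Nₕ/N = (0.1942, 0.2968, 0.3314, 0.1776).
x̄_st = Σ Wₕ·x̄ₕ = 0.1942·6765.3 + 0.2968·4485.1 + 0.3314·1978.7 + 0.1776·3508.2 ≈ 3923.9052...
→ 3923.91.

3923.91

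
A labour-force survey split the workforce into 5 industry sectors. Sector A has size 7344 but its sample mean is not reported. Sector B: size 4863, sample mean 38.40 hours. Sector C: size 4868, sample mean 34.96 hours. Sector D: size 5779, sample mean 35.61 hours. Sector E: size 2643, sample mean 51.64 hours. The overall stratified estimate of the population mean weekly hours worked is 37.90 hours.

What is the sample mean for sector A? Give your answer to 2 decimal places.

Σ Nₕx̄ₕ = N·μ, so 7344·x̄_A = 25497·37.90 − (4863·38.40 + 4868·34.96 + 5779·35.61 + 2643·51.64).
= 966336.3 − 699199.19 = 267137.11.
x̄_A = 267137.11 / 7344 = 36.3749... → 36.37.

36.37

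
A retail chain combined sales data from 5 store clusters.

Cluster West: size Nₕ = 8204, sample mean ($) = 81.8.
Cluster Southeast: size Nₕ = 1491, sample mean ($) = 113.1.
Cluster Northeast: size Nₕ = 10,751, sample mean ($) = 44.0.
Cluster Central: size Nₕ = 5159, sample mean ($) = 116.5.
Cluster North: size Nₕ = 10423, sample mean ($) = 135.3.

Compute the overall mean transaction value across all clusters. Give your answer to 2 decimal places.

92.26

N = 36028; weights Wₕ = Nₕ/N = (0.2277, 0.0414, 0.2984, 0.1432, 0.2893).
x̄_st = Σ Wₕ·x̄ₕ = 0.2277·81.8 + 0.0414·113.1 + 0.2984·44.0 + 0.1432·116.5 + 0.2893·135.3 ≈ 92.2621...
→ 92.26.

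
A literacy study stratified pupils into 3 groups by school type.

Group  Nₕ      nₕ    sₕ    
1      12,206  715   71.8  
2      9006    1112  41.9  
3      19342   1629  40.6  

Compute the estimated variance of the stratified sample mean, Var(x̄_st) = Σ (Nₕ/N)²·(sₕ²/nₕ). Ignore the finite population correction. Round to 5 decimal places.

N = 40554; Wₕ = Nₕ/N.
group 1: (12206/40554)²·71.8²/715 = 0.65316392
group 2: (9006/40554)²·41.9²/1112 = 0.07786096
group 3: (19342/40554)²·40.6²/1629 = 0.23017934
Sum = 0.96120422 → 0.96120.

0.96120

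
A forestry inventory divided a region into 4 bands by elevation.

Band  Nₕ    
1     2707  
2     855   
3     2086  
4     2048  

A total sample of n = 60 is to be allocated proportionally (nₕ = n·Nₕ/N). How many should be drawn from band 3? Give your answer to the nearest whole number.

16

Share of band 3 = 2086/7696 = 0.27105.
Allocate 60 × 0.27105 = 16.263... → 16.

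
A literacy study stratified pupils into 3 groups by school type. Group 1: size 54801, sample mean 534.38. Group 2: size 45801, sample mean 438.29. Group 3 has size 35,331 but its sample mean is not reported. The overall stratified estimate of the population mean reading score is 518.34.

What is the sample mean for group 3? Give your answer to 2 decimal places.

597.23

Σ Nₕx̄ₕ = N·μ, so 35331·x̄_3 = 135933·518.34 − (54801·534.38 + 45801·438.29).
= 70459511.22 − 49358678.67 = 21100832.55.
x̄_3 = 21100832.55 / 35331 = 597.2328... → 597.23.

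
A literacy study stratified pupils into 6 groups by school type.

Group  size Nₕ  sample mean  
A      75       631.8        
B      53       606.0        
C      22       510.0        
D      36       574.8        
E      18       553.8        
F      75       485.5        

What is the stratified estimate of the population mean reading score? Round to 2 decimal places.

565.58

N = 75 + 53 + 22 + 36 + 18 + 75 = 279.
Overall mean = Σ (Nₕ/N)·x̄ₕ — weight by population share, not a simple average.
Σ Nₕx̄ₕ = 75·631.8 + 53·606.0 + 22·510.0 + 36·574.8 + 18·553.8 + 75·485.5 = 47385 + 32118 + 11220 + 20692.8 + 9968.4 + 36412.5 = 157796.7.
Divide by N: 157796.7 / 279 = 565.5796... → 565.58.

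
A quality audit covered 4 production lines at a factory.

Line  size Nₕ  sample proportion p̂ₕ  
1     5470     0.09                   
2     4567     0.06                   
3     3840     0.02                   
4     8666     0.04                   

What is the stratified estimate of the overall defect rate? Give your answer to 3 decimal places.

Wₕ = Nₕ/N with N = 22543: 0.2426, 0.2026, 0.1703, 0.3844.
p̂_st = 0.2426·0.09 + 0.2026·0.06 + 0.1703·0.02 + 0.3844·0.04 ≈ 0.05278... → 0.053.

0.053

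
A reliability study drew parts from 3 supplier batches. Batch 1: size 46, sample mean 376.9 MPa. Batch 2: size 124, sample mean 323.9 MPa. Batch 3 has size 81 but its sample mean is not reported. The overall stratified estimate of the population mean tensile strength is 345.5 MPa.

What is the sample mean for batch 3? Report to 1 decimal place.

360.7

Σ Nₕx̄ₕ = N·μ, so 81·x̄_3 = 251·345.5 − (46·376.9 + 124·323.9).
= 86720.5 − 57501 = 29219.5.
x̄_3 = 29219.5 / 81 = 360.735... → 360.7.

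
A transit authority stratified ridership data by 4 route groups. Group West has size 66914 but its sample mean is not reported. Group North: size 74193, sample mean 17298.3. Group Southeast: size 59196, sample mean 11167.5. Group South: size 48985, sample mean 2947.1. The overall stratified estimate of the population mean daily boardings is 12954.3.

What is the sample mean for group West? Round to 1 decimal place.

N = 66914 + 74193 + 59196 + 48985 = 249288.
Overall total = μ·N = 12954.3·249288 = 3229351538.4.
Subtract the known strata: 74193·17298.3 + 59196·11167.5 + 48985·2947.1 = 2088847795.4.
Remaining total for group West: 3229351538.4 − 2088847795.4 = 1140503743.
Divide by its size: 1140503743 / 66914 = 17044.322... → 17044.3.

17044.3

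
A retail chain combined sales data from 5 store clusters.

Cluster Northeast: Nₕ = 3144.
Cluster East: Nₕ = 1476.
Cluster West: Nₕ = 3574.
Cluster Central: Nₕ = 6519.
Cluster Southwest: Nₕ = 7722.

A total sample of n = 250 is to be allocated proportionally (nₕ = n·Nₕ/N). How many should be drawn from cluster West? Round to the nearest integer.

40

N = 3144 + 1476 + 3574 + 6519 + 7722 = 22435.
n_West = 250·3574/22435 = 39.826... → 40.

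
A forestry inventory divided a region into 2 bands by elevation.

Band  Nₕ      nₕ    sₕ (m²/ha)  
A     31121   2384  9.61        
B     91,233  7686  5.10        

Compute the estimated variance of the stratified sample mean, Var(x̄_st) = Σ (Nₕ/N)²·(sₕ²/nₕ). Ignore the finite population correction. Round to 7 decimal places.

N = 122354. Term for each stratum: Wₕ²sₕ²/nₕ.
Var(x̄_st) = 0.0025061743 + 0.0018815144 = 0.0043876886 → 0.0043877.

0.0043877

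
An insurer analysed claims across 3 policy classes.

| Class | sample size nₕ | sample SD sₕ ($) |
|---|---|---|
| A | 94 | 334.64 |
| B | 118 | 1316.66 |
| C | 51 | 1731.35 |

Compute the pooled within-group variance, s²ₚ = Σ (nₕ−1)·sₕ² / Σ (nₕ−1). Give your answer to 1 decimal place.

A: (94−1)·334.64² = 93·111983.9296 = 10414505.4528
B: (118−1)·1316.66² = 117·1733593.5556 = 202830446.0052
C: (51−1)·1731.35² = 50·2997572.8225 = 149878641.125
Numerator = 363123592.583; denominator = Σ(nₕ−1) = 260.
s²ₚ = 363123592.583/260 = 1396629.202... → 1396629.2.

1396629.2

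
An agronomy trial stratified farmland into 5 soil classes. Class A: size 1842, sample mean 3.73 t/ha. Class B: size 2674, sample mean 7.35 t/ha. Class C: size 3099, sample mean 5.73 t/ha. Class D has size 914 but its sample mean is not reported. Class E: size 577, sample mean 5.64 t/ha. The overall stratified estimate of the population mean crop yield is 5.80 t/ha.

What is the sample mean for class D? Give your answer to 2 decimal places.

Σ Nₕx̄ₕ = N·μ, so 914·x̄_D = 9106·5.80 − (1842·3.73 + 2674·7.35 + 3099·5.73 + 577·5.64).
= 52814.8 − 47536.11 = 5278.69.
x̄_D = 5278.69 / 914 = 5.7754... → 5.78.

5.78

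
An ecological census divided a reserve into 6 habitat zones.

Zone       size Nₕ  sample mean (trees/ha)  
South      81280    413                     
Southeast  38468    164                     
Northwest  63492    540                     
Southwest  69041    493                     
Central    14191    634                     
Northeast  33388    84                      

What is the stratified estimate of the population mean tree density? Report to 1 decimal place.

400.2

x̄_st = (Σ Nₕx̄ₕ) / (Σ Nₕ) = (81280·413 + 38468·164 + 63492·540 + 69041·493 + 14191·634 + 33388·84) / 299860
= 120001971 / 299860 = 400.193... → 400.2.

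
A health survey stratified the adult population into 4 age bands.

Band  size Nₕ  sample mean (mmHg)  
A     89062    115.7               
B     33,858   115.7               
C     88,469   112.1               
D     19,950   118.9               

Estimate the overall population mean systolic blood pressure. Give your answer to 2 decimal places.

114.60

N = 89062 + 33858 + 88469 + 19950 = 231339.
The stratified mean weights each stratum mean by its population share Nₕ/N.
Σ Nₕx̄ₕ = 89062·115.7 + 33858·115.7 + 88469·112.1 + 19950·118.9 = 10304473.4 + 3917370.6 + 9917374.9 + 2372055 = 26511273.9.
Divide by N: 26511273.9 / 231339 = 114.5992... → 114.60.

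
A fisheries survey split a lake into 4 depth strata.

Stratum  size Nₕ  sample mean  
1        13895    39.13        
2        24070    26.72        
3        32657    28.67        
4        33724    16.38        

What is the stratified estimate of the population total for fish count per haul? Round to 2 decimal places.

Population total = Σ Nₕ·x̄ₕ (each stratum's size times its mean).
13895·39.13 + 24070·26.72 + 32657·28.67 + 33724·16.38 = 543711.35 + 643150.4 + 936276.19 + 552399.12 = 2675537.06.

2675537.06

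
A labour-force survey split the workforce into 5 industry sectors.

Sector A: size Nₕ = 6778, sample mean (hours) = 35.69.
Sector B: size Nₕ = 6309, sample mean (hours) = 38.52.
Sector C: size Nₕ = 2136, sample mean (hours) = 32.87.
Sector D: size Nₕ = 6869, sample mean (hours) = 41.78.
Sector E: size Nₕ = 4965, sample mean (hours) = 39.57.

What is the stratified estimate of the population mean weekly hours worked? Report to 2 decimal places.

N = 27057; weights Wₕ = Nₕ/N = (0.2505, 0.2332, 0.0789, 0.2539, 0.1835).
x̄_st = Σ Wₕ·x̄ₕ = 0.2505·35.69 + 0.2332·38.52 + 0.0789·32.87 + 0.2539·41.78 + 0.1835·39.57 ≈ 38.3853...
→ 38.39.

38.39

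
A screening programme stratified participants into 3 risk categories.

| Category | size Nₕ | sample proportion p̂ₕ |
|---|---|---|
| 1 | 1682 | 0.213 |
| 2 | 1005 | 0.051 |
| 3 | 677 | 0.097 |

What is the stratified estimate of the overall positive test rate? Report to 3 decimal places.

0.141

N = 1682 + 1005 + 677 = 3364.
Overall proportion = Σ (Nₕ/N)·p̂ₕ.
Σ Nₕp̂ₕ = 358.266 + 51.255 + 65.669 = 475.19.
475.19 / 3364 = 0.14126... → 0.141.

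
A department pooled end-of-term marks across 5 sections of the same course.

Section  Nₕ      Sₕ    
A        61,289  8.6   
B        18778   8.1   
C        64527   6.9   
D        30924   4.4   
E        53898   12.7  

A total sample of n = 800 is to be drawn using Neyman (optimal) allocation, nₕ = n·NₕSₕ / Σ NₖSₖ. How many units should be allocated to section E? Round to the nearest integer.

Σ NₕSₕ = 61289·8.6 + 18778·8.1 + 64527·6.9 + 30924·4.4 + 53898·12.7 = 1944993.7.
Share for E: 684504.6/1944993.7 = 0.35193.
n_E = 800 × 0.35193 = 281.545... → 282.

282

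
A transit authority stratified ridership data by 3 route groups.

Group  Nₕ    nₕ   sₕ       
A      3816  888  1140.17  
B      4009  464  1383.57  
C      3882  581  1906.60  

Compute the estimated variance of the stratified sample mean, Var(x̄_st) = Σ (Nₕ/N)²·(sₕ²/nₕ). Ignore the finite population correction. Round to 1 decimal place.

1327.3

N = 11707; Wₕ = Nₕ/N.
group A: (3816/11707)²·1140.17²/888 = 155.5435
group B: (4009/11707)²·1383.57²/464 = 483.7992
group C: (3882/11707)²·1906.60²/581 = 687.9595
Sum = 1327.3022 → 1327.3.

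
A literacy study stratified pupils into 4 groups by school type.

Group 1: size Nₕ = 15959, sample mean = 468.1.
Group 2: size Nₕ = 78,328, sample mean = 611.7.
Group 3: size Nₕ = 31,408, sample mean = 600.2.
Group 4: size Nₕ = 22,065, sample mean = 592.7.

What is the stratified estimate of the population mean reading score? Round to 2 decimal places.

x̄_st = (Σ Nₕx̄ₕ) / (Σ Nₕ) = (15959·468.1 + 78328·611.7 + 31408·600.2 + 22065·592.7) / 147760
= 87312652.6 / 147760 = 590.9086... → 590.91.

590.91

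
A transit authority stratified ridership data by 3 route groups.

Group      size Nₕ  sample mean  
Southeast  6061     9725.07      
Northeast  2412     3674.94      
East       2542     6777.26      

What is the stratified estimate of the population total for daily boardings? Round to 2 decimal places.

85035399.47

Southeast: 6061·9725.07 = 58943649.27
Northeast: 2412·3674.94 = 8863955.28
East: 2542·6777.26 = 17227794.92
τ̂ = Σ Nₕx̄ₕ = 85035399.47.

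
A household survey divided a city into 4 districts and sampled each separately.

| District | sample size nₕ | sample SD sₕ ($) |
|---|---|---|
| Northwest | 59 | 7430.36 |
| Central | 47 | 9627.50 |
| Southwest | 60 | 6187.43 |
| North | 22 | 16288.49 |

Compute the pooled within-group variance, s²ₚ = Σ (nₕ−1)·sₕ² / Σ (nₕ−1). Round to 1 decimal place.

Degrees of freedom: 58 + 46 + 59 + 21 = 184.
Σ(nₕ−1)sₕ² = 58·55210249.7296 + 46·92688756.25 + 59·38284290.0049 + 21·265314906.4801 = 15296263418.188.
s²ₚ = 15296263418.188 / 184 = 83131866.403... → 83131866.4.

83131866.4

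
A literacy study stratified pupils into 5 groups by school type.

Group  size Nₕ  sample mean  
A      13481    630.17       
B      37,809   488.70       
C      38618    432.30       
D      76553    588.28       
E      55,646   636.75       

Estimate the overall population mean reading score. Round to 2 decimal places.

558.89

N = 13481 + 37809 + 38618 + 76553 + 55646 = 222107.
Weight each subgroup mean by Nₕ/N and sum.
Σ Nₕx̄ₕ = 13481·630.17 + 37809·488.70 + 38618·432.30 + 76553·588.28 + 55646·636.75 = 8495321.77 + 18477258.3 + 16694561.4 + 45034598.84 + 35432590.5 = 124134330.81.
Divide by N: 124134330.81 / 222107 = 558.8943... → 558.89.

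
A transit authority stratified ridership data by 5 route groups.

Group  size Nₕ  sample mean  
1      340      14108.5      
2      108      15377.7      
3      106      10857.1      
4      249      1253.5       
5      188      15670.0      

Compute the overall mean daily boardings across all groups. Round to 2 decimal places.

x̄_st = (Σ Nₕx̄ₕ) / (Σ Nₕ) = (340·14108.5 + 108·15377.7 + 106·10857.1 + 249·1253.5 + 188·15670.0) / 991
= 10866615.7 / 991 = 10965.3034... → 10965.30.

10965.30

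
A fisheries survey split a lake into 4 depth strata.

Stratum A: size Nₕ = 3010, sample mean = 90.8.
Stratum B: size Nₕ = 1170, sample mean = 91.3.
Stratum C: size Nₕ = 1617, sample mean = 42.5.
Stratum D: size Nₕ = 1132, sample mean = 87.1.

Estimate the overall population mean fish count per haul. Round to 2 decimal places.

79.01

N = 6929; weights Wₕ = Nₕ/N = (0.4344, 0.1689, 0.2334, 0.1634).
x̄_st = Σ Wₕ·x̄ₕ = 0.4344·90.8 + 0.1689·91.3 + 0.2334·42.5 + 0.1634·87.1 ≈ 79.0083...
→ 79.01.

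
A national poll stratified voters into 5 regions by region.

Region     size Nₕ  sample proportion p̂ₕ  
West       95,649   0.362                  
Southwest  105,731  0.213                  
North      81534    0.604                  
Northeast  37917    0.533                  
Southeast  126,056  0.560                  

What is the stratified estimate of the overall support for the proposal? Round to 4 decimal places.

0.4413

N = 95649 + 105731 + 81534 + 37917 + 126056 = 446887.
Overall proportion = Σ (Nₕ/N)·p̂ₕ.
Σ Nₕp̂ₕ = 34624.938 + 22520.703 + 49246.536 + 20209.761 + 70591.36 = 197193.298.
197193.298 / 446887 = 0.441260... → 0.4413.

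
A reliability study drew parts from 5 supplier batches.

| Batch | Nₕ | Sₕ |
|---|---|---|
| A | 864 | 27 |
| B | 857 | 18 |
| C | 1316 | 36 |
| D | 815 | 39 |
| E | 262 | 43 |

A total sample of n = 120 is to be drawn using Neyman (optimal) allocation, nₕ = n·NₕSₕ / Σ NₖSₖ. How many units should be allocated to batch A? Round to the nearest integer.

A: NₕSₕ = 864·27 = 23328
B: NₕSₕ = 857·18 = 15426
C: NₕSₕ = 1316·36 = 47376
D: NₕSₕ = 815·39 = 31785
E: NₕSₕ = 262·43 = 11266
Σ NₕSₕ = 129181.
n_A = 120·23328/129181 = 21.670... → 22.

22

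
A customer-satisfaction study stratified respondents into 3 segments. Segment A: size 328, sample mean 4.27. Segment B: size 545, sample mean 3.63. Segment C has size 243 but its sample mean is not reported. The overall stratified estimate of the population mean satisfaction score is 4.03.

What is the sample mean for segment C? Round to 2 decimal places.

4.60

N = 328 + 545 + 243 = 1116.
Overall total = μ·N = 4.03·1116 = 4497.48.
Subtract the known strata: 328·4.27 + 545·3.63 = 3378.91.
Remaining total for segment C: 4497.48 − 3378.91 = 1118.57.
Divide by its size: 1118.57 / 243 = 4.6032... → 4.60.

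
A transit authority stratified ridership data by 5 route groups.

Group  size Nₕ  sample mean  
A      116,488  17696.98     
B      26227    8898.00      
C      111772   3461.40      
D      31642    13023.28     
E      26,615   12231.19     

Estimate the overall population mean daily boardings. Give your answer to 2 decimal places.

N = 116488 + 26227 + 111772 + 31642 + 26615 = 312744.
Overall mean = Σ (Nₕ/N)·x̄ₕ — weight by population share, not a simple average.
Σ Nₕx̄ₕ = 116488·17696.98 + 26227·8898.00 + 111772·3461.40 + 31642·13023.28 + 26615·12231.19 = 2061485806.24 + 233367846 + 386887600.8 + 412082625.76 + 325533121.85 = 3419357000.65.
Divide by N: 3419357000.65 / 312744 = 10933.4056... → 10933.41.

10933.41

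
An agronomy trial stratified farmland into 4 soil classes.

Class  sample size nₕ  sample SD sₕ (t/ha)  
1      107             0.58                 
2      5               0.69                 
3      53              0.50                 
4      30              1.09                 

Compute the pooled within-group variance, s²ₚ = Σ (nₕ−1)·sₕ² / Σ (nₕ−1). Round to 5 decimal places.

0.44512

Degrees of freedom: 106 + 4 + 52 + 29 = 191.
Σ(nₕ−1)sₕ² = 106·0.3364 + 4·0.4761 + 52·0.25 + 29·1.1881 = 85.0177.
s²ₚ = 85.0177 / 191 = 0.4451188... → 0.44512.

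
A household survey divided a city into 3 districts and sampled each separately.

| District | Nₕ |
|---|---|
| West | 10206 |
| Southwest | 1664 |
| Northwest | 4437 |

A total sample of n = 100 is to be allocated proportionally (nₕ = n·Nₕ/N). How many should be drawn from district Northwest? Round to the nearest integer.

27

N = 10206 + 1664 + 4437 = 16307.
n_Northwest = 100·4437/16307 = 27.209... → 27.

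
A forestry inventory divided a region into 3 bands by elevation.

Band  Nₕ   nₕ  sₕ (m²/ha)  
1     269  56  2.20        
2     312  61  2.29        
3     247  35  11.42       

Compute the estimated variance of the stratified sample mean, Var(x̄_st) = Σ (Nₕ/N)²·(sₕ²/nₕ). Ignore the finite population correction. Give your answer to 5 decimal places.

0.35292

N = 828. Term for each stratum: Wₕ²sₕ²/nₕ.
Var(x̄_st) = 0.00912223 + 0.01220646 + 0.33158692 = 0.35291562 → 0.35292.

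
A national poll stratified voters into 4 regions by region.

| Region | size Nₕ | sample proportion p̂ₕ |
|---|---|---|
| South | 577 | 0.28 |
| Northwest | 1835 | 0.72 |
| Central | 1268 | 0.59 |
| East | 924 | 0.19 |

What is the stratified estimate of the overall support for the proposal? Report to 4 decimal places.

0.5227

Wₕ = Nₕ/N with N = 4604: 0.1253, 0.3986, 0.2754, 0.2007.
p̂_st = 0.1253·0.28 + 0.3986·0.72 + 0.2754·0.59 + 0.2007·0.19 ≈ 0.522685... → 0.5227.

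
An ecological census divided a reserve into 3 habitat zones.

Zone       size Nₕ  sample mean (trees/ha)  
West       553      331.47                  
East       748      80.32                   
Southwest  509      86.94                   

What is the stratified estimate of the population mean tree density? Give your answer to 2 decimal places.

158.91

N = 1810; weights Wₕ = Nₕ/N = (0.3055, 0.4133, 0.2812).
x̄_st = Σ Wₕ·x̄ₕ = 0.3055·331.47 + 0.4133·80.32 + 0.2812·86.94 ≈ 158.9142...
→ 158.91.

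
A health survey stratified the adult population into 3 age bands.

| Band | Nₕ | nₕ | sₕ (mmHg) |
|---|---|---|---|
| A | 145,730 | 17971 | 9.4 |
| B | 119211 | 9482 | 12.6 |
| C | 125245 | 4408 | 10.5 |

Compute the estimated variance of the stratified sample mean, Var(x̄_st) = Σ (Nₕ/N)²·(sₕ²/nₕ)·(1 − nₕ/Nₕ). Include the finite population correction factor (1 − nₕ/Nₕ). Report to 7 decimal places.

0.0045262

N = 390186. Term for each stratum: Wₕ²sₕ²/nₕ·(1−nₕ/Nₕ).
Var(x̄_st) = 0.0006012853 + 0.0014385850 + 0.0024863026 = 0.0045261728 → 0.0045262.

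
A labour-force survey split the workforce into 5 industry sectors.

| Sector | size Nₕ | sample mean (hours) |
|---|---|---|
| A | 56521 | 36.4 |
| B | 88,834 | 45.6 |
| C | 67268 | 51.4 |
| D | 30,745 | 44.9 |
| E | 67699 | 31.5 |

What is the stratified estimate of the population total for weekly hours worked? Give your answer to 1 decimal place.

13078739.0

A: 56521·36.4 = 2057364.4
B: 88834·45.6 = 4050830.4
C: 67268·51.4 = 3457575.2
D: 30745·44.9 = 1380450.5
E: 67699·31.5 = 2132518.5
τ̂ = Σ Nₕx̄ₕ = 13078739.0.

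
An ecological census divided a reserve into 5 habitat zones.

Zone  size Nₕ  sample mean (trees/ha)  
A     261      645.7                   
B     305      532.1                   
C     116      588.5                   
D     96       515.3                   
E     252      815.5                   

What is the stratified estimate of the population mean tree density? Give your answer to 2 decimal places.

N = 1030; weights Wₕ = Nₕ/N = (0.2534, 0.2961, 0.1126, 0.0932, 0.2447).
x̄_st = Σ Wₕ·x̄ₕ = 0.2534·645.7 + 0.2961·532.1 + 0.1126·588.5 + 0.0932·515.3 + 0.2447·815.5 ≈ 635.0087...
→ 635.01.

635.01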